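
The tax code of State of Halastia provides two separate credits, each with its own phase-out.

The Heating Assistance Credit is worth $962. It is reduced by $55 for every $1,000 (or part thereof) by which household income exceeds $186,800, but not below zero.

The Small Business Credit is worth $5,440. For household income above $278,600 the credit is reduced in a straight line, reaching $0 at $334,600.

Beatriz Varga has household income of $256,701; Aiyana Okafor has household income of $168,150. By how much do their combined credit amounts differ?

Beatriz ($256,701): Heating Assistance Credit: income exceeds $186,800 by $69,901 → 70 increments × $55 = $3,850 ≥ base, so the credit is $0. Small Business Credit: $256,701 is at or below the $278,600 threshold, so the full $5,440 applies. total $0 + $5,440 = $5,440
Aiyana ($168,150): Heating Assistance Credit: $168,150 is at or below the $186,800 threshold, so the full $962 applies. Small Business Credit: $168,150 is at or below the $278,600 threshold, so the full $5,440 applies. total $962 + $5,440 = $6,402
Difference: |$5,440 − $6,402| = $962.

$962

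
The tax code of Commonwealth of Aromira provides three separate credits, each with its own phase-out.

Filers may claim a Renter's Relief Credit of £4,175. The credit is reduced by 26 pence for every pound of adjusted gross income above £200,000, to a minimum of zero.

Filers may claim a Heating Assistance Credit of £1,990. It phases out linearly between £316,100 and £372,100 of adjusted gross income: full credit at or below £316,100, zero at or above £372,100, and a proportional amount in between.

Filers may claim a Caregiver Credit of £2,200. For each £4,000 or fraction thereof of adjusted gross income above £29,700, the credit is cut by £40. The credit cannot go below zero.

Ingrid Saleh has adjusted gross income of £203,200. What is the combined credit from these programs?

Renter's Relief Credit: 26% of the £3,200 excess over £200,000 is £832; credit = £4,175 − £832 = £3,343.
Heating Assistance Credit: £203,200 is at or below the £316,100 threshold, so the full £1,990 applies.
Caregiver Credit: income exceeds £29,700 by £173,500, which is 44 full-or-partial £4,000 increments; reduction = 44 × £40 = £1,760, leaving £440.
Total: £3,343 + £1,990 + £440 = £5,773.

£5,773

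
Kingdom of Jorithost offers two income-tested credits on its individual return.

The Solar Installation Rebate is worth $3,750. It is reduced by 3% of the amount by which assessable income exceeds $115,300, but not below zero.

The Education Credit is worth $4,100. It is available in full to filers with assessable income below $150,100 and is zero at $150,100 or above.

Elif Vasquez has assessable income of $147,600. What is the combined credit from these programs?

$6,881

Solar Installation Rebate: 3% of the $32,300 excess over $115,300 is $969; credit = $3,750 − $969 = $2,781.
Education Credit: $147,600 is below the $150,100 cutoff, so the full $4,100 applies.
Total: $2,781 + $4,100 = $6,881.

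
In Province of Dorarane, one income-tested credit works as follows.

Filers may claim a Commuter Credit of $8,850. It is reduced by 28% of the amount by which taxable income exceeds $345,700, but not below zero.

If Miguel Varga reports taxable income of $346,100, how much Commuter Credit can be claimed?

$8,738

Commuter Credit: 28% of the $400 excess over $345,700 is $112; credit = $8,850 − $112 = $8,738.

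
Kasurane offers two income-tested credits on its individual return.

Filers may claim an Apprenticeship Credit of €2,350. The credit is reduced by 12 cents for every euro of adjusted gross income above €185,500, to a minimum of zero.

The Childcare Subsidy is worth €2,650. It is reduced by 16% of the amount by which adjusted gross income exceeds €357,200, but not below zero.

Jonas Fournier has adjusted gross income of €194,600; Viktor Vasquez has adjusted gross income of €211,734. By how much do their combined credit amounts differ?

Jonas (€194,600): Apprenticeship Credit: 12% of the €9,100 excess over €185,500 is €1,092; credit = €2,350 − €1,092 = €1,258. Childcare Subsidy: €194,600 is at or below the €357,200 threshold, so the full €2,650 applies. total €1,258 + €2,650 = €3,908
Viktor (€211,734): Apprenticeship Credit: 12% of the €26,234 excess over €185,500 is €3,148.08 ≥ base, so the credit is €0. Childcare Subsidy: €211,734 is at or below the €357,200 threshold, so the full €2,650 applies. total €0 + €2,650 = €2,650
Difference: |€3,908 − €2,650| = €1,258.

€1,258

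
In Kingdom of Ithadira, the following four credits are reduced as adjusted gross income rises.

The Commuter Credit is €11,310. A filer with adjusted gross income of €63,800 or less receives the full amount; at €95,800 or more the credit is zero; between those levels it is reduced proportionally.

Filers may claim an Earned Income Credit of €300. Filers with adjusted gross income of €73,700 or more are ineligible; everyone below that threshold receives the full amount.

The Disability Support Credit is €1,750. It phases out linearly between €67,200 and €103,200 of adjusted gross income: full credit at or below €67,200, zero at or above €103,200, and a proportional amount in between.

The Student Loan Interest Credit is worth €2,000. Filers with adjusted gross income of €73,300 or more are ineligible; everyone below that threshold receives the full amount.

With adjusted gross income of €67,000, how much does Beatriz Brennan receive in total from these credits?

Commuter Credit: €67,000 is €3,200 into a €32,000 phase-out range, leaving 28,800/32,000 of the credit: €11,310 × 28,800/32,000 = €10,179.
Earned Income Credit: €67,000 is below the €73,700 cutoff, so the full €300 applies.
Disability Support Credit: €67,000 is at or below the €67,200 threshold, so the full €1,750 applies.
Student Loan Interest Credit: €67,000 is below the €73,300 cutoff, so the full €2,000 applies.
Total: €10,179 + €300 + €1,750 + €2,000 = €14,229.

€14,229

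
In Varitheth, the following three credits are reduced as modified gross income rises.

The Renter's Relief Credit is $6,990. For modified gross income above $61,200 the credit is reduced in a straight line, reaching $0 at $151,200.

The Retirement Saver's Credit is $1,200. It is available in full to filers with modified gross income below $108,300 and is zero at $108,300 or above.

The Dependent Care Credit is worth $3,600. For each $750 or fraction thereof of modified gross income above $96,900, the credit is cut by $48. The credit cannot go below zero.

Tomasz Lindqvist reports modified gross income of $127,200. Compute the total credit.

$3,496

Renter's Relief Credit: $127,200 is $66,000 into a $90,000 phase-out range, leaving 24,000/90,000 of the credit: $6,990 × 24,000/90,000 = $1,864.
Retirement Saver's Credit: $127,200 meets or exceeds the $108,300 cutoff, so the credit is $0.
Dependent Care Credit: income exceeds $96,900 by $30,300, which is 41 full-or-partial $750 increments; reduction = 41 × $48 = $1,968, leaving $1,632.
Total: $1,864 + $0 + $1,632 = $3,496.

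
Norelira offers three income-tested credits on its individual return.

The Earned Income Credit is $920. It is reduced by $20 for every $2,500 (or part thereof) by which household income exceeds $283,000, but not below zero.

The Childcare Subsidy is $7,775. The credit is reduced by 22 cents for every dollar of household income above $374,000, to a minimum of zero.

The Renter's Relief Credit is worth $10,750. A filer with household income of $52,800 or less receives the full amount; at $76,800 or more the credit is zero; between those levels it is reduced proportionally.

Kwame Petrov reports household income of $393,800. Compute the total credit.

Earned Income Credit: income exceeds $283,000 by $110,800, which is 45 full-or-partial $2,500 increments; reduction = 45 × $20 = $900, leaving $20.
Childcare Subsidy: 22% of the $19,800 excess over $374,000 is $4,356; credit = $7,775 − $4,356 = $3,419.
Renter's Relief Credit: $393,800 is at or above $76,800, so the credit is $0.
Total: $20 + $3,419 + $0 = $3,439.

$3,439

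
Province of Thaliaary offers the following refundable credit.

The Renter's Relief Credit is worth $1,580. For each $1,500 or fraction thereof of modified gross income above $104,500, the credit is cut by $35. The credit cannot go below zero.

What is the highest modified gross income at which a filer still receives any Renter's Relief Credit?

After 45 increments the reduction is 45 × $35 = $1,575, leaving $5; one more increment wipes it out. Increment 45 ends at excess 45 × $1,500 = $67,500, so the highest qualifying income is $104,500 + $67,500 = $172,000.

$172,000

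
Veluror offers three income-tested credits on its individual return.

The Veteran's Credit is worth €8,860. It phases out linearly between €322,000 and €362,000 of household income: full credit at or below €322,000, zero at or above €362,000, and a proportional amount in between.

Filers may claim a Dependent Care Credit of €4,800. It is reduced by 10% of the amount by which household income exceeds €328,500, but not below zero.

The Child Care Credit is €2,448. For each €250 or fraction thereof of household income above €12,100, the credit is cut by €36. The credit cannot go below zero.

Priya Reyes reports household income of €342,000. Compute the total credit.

Veteran's Credit: €342,000 is €20,000 into a €40,000 phase-out range, leaving 20,000/40,000 of the credit: €8,860 × 20,000/40,000 = €4,430.
Dependent Care Credit: 10% of the €13,500 excess over €328,500 is €1,350; credit = €4,800 − €1,350 = €3,450.
Child Care Credit: income exceeds €12,100 by €329,900 → 1320 increments × €36 = €47,520 ≥ base, so the credit is €0.
Total: €4,430 + €3,450 + €0 = €7,880.

€7,880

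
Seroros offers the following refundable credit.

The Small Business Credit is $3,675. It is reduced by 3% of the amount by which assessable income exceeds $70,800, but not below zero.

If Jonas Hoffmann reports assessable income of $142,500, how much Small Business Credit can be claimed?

$1,524

Small Business Credit: 3% of the $71,700 excess over $70,800 is $2,151; credit = $3,675 − $2,151 = $1,524.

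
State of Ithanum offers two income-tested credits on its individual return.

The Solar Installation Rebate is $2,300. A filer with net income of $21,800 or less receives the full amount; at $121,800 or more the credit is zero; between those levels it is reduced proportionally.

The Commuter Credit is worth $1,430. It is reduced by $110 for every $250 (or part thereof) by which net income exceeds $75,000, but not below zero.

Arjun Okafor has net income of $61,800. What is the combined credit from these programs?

$2,810

Solar Installation Rebate: $61,800 is $40,000 into a $100,000 phase-out range, leaving 60,000/100,000 of the credit: $2,300 × 60,000/100,000 = $1,380.
Commuter Credit: $61,800 is at or below the $75,000 threshold, so the full $1,430 applies.
Total: $1,380 + $1,430 = $2,810.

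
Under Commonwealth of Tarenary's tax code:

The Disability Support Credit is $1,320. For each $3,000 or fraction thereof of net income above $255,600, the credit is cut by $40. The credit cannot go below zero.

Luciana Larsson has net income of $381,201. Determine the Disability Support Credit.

Disability Support Credit: income exceeds $255,600 by $125,601 → 42 increments × $40 = $1,680 ≥ base, so the credit is $0.

$0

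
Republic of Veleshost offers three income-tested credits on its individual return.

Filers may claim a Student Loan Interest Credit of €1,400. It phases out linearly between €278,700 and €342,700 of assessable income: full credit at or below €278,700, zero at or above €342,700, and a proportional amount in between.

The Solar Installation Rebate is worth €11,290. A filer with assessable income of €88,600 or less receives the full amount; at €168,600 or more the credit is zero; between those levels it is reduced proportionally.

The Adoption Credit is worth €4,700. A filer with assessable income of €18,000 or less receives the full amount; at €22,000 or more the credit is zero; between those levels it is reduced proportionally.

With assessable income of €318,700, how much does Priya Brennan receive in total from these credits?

€525

Student Loan Interest Credit: €318,700 is €40,000 into a €64,000 phase-out range, leaving 24,000/64,000 of the credit: €1,400 × 24,000/64,000 = €525.
Solar Installation Rebate: €318,700 is at or above €168,600, so the credit is €0.
Adoption Credit: €318,700 is at or above €22,000, so the credit is €0.
Total: €525 + €0 + €0 = €525.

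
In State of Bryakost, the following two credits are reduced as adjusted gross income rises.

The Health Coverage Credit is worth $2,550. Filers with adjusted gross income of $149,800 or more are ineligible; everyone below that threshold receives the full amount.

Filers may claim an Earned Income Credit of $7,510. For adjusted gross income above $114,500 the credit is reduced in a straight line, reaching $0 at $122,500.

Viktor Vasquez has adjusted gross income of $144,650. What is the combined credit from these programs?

Health Coverage Credit: $144,650 is below the $149,800 cutoff, so the full $2,550 applies.
Earned Income Credit: $144,650 is at or above $122,500, so the credit is $0.
Total: $2,550 + $0 = $2,550.

$2,550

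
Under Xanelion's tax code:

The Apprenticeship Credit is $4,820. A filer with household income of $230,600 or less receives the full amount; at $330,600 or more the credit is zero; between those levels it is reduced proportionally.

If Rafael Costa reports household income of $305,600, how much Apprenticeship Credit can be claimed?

$1,205

Apprenticeship Credit: $305,600 is $75,000 into a $100,000 phase-out range, leaving 25,000/100,000 of the credit: $4,820 × 25,000/100,000 = $1,205.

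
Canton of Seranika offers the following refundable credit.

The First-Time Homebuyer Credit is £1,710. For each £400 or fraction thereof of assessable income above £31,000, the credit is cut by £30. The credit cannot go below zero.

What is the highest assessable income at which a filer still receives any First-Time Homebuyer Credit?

£53,400

After 56 increments the reduction is 56 × £30 = £1,680, leaving £30; one more increment wipes it out. Increment 56 ends at excess 56 × £400 = £22,400, so the highest qualifying income is £31,000 + £22,400 = £53,400.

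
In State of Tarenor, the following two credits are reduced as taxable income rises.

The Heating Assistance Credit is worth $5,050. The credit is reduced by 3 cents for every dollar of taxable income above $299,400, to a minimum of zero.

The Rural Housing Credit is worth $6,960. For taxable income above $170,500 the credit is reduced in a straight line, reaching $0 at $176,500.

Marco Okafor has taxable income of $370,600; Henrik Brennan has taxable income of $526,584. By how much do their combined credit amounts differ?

Marco ($370,600): Heating Assistance Credit: 3% of the $71,200 excess over $299,400 is $2,136; credit = $5,050 − $2,136 = $2,914. Rural Housing Credit: $370,600 is at or above $176,500, so the credit is $0. total $2,914 + $0 = $2,914
Henrik ($526,584): Heating Assistance Credit: 3% of the $227,184 excess over $299,400 is $6,815.52 ≥ base, so the credit is $0. Rural Housing Credit: $526,584 is at or above $176,500, so the credit is $0. total $0 + $0 = $0
Difference: |$2,914 − $0| = $2,914.

$2,914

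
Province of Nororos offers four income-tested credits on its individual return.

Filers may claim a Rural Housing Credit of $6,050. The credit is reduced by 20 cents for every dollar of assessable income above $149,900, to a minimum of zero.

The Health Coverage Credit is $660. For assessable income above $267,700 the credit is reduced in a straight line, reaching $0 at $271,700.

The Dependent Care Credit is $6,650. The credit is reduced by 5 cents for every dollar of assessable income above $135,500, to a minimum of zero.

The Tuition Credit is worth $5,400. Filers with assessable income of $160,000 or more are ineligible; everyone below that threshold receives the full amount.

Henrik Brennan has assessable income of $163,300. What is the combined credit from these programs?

$9,290

Rural Housing Credit: 20% of the $13,400 excess over $149,900 is $2,680; credit = $6,050 − $2,680 = $3,370.
Health Coverage Credit: $163,300 is at or below the $267,700 threshold, so the full $660 applies.
Dependent Care Credit: 5% of the $27,800 excess over $135,500 is $1,390; credit = $6,650 − $1,390 = $5,260.
Tuition Credit: $163,300 meets or exceeds the $160,000 cutoff, so the credit is $0.
Total: $3,370 + $660 + $5,260 + $0 = $9,290.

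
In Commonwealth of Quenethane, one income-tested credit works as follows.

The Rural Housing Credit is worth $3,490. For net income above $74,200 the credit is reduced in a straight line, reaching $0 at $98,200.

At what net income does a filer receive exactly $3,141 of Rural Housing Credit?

$76,600

$3,141 is 3,141/3,490 of the full $3,490, so 349/3,490 of the $24,000 range has been used: income = $74,200 + $24,000 × 349/3,490 = $76,600.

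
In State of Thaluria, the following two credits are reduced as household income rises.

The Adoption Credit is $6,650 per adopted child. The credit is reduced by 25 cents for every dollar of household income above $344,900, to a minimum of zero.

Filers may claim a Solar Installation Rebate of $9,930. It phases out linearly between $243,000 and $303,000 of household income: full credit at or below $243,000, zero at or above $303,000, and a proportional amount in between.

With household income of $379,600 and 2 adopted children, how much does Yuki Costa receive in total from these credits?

$4,625

Adoption Credit: base = 2 × $6,650 = $13,300. 25% of the $34,700 excess over $344,900 is $8,675; credit = $13,300 − $8,675 = $4,625.
Solar Installation Rebate: $379,600 is at or above $303,000, so the credit is $0.
Total: $4,625 + $0 = $4,625.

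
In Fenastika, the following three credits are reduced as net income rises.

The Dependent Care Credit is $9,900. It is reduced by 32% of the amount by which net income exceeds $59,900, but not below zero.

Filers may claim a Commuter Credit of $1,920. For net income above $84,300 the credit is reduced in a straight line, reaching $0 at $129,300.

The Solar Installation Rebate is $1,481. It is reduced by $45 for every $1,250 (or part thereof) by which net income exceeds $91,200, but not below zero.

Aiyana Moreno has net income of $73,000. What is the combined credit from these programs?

Dependent Care Credit: 32% of the $13,100 excess over $59,900 is $4,192; credit = $9,900 − $4,192 = $5,708.
Commuter Credit: $73,000 is at or below the $84,300 threshold, so the full $1,920 applies.
Solar Installation Rebate: $73,000 is at or below the $91,200 threshold, so the full $1,481 applies.
Total: $5,708 + $1,920 + $1,481 = $9,109.

$9,109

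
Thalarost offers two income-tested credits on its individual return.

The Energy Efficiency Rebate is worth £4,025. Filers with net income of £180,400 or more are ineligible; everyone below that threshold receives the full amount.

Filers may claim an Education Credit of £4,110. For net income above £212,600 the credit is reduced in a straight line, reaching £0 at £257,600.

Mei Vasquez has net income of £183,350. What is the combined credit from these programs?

£4,110

Energy Efficiency Rebate: £183,350 meets or exceeds the £180,400 cutoff, so the credit is £0.
Education Credit: £183,350 is at or below the £212,600 threshold, so the full £4,110 applies.
Total: £0 + £4,110 = £4,110.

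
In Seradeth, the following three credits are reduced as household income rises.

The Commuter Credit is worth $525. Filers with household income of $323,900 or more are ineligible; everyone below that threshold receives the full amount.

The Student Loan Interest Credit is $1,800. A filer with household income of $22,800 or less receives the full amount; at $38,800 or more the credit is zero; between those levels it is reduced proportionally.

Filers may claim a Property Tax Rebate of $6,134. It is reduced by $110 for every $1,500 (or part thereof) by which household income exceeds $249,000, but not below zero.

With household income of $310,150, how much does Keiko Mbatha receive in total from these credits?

$2,149

Commuter Credit: $310,150 is below the $323,900 cutoff, so the full $525 applies.
Student Loan Interest Credit: $310,150 is at or above $38,800, so the credit is $0.
Property Tax Rebate: income exceeds $249,000 by $61,150, which is 41 full-or-partial $1,500 increments; reduction = 41 × $110 = $4,510, leaving $1,624.
Total: $525 + $0 + $1,624 = $2,149.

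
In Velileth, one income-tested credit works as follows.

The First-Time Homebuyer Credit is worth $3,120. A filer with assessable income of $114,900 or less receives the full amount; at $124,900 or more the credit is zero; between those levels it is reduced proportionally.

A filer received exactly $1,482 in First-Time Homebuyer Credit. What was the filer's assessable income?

$120,150

$1,482 is 1,482/3,120 of the full $3,120, so 1,638/3,120 of the $10,000 range has been used: income = $114,900 + $10,000 × 1,638/3,120 = $120,150.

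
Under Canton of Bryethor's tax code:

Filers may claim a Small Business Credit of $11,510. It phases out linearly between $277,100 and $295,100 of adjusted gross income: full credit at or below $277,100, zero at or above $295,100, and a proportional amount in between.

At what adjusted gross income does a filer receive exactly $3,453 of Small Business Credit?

$3,453 is 3,453/11,510 of the full $11,510, so 8,057/11,510 of the $18,000 range has been used: income = $277,100 + $18,000 × 8,057/11,510 = $289,700.

$289,700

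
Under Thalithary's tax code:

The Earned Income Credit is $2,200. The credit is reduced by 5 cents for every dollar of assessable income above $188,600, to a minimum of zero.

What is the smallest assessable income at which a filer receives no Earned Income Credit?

$232,600

The credit falls by 5% of each dollar above $188,600, so it reaches zero when the excess is $2,200 / 5% = $44,000: income = $188,600 + $44,000 = $232,600.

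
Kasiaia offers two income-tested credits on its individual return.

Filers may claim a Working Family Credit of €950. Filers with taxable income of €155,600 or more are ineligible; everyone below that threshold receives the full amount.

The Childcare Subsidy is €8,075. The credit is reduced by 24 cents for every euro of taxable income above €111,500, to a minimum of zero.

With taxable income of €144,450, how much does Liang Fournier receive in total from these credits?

€1,117

Working Family Credit: €144,450 is below the €155,600 cutoff, so the full €950 applies.
Childcare Subsidy: 24% of the €32,950 excess over €111,500 is €7,908; credit = €8,075 − €7,908 = €167.
Total: €950 + €167 = €1,117.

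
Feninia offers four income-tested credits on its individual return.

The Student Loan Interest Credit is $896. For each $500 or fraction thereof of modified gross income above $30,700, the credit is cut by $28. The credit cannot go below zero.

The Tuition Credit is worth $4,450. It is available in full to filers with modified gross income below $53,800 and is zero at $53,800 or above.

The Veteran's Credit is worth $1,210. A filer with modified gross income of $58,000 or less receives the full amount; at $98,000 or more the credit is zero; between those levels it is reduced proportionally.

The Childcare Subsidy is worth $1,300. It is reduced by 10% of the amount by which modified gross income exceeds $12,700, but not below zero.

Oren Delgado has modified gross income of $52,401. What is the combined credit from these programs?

$5,660

Student Loan Interest Credit: income exceeds $30,700 by $21,701 → 44 increments × $28 = $1,232 ≥ base, so the credit is $0.
Tuition Credit: $52,401 is below the $53,800 cutoff, so the full $4,450 applies.
Veteran's Credit: $52,401 is at or below the $58,000 threshold, so the full $1,210 applies.
Childcare Subsidy: 10% of the $39,701 excess over $12,700 is $3,970.10 ≥ base, so the credit is $0.
Total: $0 + $4,450 + $1,210 + $0 = $5,660.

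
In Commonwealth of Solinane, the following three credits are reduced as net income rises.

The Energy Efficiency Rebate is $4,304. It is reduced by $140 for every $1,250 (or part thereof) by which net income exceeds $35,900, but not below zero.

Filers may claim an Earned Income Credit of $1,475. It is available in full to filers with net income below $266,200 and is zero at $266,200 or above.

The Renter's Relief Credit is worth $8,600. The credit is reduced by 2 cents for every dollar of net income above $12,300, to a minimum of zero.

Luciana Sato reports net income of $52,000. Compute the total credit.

Energy Efficiency Rebate: income exceeds $35,900 by $16,100, which is 13 full-or-partial $1,250 increments; reduction = 13 × $140 = $1,820, leaving $2,484.
Earned Income Credit: $52,000 is below the $266,200 cutoff, so the full $1,475 applies.
Renter's Relief Credit: 2% of the $39,700 excess over $12,300 is $794; credit = $8,600 − $794 = $7,806.
Total: $2,484 + $1,475 + $7,806 = $11,765.

$11,765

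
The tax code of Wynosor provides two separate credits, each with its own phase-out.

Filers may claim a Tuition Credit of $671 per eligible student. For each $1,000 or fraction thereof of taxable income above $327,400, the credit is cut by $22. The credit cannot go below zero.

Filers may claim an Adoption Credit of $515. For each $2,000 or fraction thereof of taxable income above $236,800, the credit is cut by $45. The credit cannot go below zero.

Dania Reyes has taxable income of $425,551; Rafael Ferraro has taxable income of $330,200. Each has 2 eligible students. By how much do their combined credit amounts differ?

Dania ($425,551): Tuition Credit: base = 2 × $671 = $1,342. income exceeds $327,400 by $98,151 → 99 increments × $22 = $2,178 ≥ base, so the credit is $0. Adoption Credit: income exceeds $236,800 by $188,751 → 95 increments × $45 = $4,275 ≥ base, so the credit is $0. total $0 + $0 = $0
Rafael ($330,200): Tuition Credit: base = 2 × $671 = $1,342. income exceeds $327,400 by $2,800, which is 3 full-or-partial $1,000 increments; reduction = 3 × $22 = $66, leaving $1,276. Adoption Credit: income exceeds $236,800 by $93,400 → 47 increments × $45 = $2,115 ≥ base, so the credit is $0. total $1,276 + $0 = $1,276
Difference: |$0 − $1,276| = $1,276.

$1,276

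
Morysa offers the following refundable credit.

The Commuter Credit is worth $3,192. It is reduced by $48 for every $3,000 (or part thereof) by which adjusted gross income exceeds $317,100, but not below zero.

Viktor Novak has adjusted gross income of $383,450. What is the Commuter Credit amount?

$2,088

Commuter Credit: income exceeds $317,100 by $66,350, which is 23 full-or-partial $3,000 increments; reduction = 23 × $48 = $1,104, leaving $2,088.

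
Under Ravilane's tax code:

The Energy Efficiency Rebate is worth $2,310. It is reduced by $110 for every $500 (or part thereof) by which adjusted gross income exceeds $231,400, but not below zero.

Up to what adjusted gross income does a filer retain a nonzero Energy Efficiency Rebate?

After 20 increments the reduction is 20 × $110 = $2,200, leaving $110; one more increment wipes it out. Increment 20 ends at excess 20 × $500 = $10,000, so the highest qualifying income is $231,400 + $10,000 = $241,400.

$241,400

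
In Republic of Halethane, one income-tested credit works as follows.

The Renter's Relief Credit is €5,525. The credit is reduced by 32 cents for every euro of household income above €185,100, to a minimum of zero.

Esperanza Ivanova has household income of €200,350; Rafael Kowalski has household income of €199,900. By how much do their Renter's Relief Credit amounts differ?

€144

Esperanza (€200,350): Renter's Relief Credit: 32% of the €15,250 excess over €185,100 is €4,880; credit = €5,525 − €4,880 = €645.
Rafael (€199,900): Renter's Relief Credit: 32% of the €14,800 excess over €185,100 is €4,736; credit = €5,525 − €4,736 = €789.
Difference: |€645 − €789| = €144.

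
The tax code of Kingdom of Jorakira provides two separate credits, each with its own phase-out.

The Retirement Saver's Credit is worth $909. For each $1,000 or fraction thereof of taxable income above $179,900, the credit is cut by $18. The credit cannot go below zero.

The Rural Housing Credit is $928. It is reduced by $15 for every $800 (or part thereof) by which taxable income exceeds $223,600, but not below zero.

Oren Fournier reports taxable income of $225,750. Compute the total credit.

Retirement Saver's Credit: income exceeds $179,900 by $45,850, which is 46 full-or-partial $1,000 increments; reduction = 46 × $18 = $828, leaving $81.
Rural Housing Credit: income exceeds $223,600 by $2,150, which is 3 full-or-partial $800 increments; reduction = 3 × $15 = $45, leaving $883.
Total: $81 + $883 = $964.

$964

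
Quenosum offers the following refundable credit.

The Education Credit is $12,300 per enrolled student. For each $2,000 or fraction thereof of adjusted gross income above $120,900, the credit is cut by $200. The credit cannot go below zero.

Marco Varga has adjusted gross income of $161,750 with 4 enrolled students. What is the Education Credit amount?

$45,000

Education Credit: base = 4 × $12,300 = $49,200. income exceeds $120,900 by $40,850, which is 21 full-or-partial $2,000 increments; reduction = 21 × $200 = $4,200, leaving $45,000.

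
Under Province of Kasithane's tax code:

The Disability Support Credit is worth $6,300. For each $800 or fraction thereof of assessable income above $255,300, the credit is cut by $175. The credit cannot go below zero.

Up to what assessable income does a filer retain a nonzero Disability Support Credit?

After 35 increments the reduction is 35 × $175 = $6,125, leaving $175; one more increment wipes it out. Increment 35 ends at excess 35 × $800 = $28,000, so the highest qualifying income is $255,300 + $28,000 = $283,300.

$283,300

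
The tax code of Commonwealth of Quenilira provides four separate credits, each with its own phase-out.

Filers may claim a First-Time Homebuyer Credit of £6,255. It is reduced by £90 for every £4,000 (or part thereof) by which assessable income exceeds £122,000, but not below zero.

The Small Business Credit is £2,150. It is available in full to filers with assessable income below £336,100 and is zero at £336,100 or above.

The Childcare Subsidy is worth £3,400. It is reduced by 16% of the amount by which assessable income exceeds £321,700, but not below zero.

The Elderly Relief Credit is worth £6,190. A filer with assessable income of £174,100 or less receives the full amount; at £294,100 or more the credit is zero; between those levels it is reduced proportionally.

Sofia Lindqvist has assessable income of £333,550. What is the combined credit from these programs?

First-Time Homebuyer Credit: income exceeds £122,000 by £211,550, which is 53 full-or-partial £4,000 increments; reduction = 53 × £90 = £4,770, leaving £1,485.
Small Business Credit: £333,550 is below the £336,100 cutoff, so the full £2,150 applies.
Childcare Subsidy: 16% of the £11,850 excess over £321,700 is £1,896; credit = £3,400 − £1,896 = £1,504.
Elderly Relief Credit: £333,550 is at or above £294,100, so the credit is £0.
Total: £1,485 + £2,150 + £1,504 + £0 = £5,139.

£5,139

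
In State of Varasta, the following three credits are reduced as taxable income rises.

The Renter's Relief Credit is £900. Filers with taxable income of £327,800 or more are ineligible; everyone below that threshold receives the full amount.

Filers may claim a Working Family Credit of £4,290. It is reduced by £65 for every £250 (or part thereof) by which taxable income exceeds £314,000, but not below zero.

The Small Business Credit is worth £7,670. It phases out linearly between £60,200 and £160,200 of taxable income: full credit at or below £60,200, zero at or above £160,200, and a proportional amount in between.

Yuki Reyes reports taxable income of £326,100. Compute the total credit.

Renter's Relief Credit: £326,100 is below the £327,800 cutoff, so the full £900 applies.
Working Family Credit: income exceeds £314,000 by £12,100, which is 49 full-or-partial £250 increments; reduction = 49 × £65 = £3,185, leaving £1,105.
Small Business Credit: £326,100 is at or above £160,200, so the credit is £0.
Total: £900 + £1,105 + £0 = £2,005.

£2,005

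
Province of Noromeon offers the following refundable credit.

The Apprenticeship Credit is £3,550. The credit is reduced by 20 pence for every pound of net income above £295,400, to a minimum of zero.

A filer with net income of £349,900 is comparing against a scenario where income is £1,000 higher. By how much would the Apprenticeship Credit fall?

At £349,900 — 20% of the £54,500 excess over £295,400 is £10,900 ≥ base, so the credit is £0.
At £350,900 — 20% of the £55,500 excess over £295,400 is £11,100 ≥ base, so the credit is £0.
Lost: £0 − £0 = £0.

£0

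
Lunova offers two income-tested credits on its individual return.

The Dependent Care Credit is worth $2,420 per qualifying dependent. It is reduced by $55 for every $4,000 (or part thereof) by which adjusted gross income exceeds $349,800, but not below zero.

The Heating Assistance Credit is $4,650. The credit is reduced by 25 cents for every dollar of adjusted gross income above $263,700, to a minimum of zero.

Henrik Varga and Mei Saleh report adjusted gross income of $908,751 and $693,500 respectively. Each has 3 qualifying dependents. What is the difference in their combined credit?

Henrik ($908,751): Dependent Care Credit: base = 3 × $2,420 = $7,260. income exceeds $349,800 by $558,951 → 140 increments × $55 = $7,700 ≥ base, so the credit is $0. Heating Assistance Credit: 25% of the $645,051 excess over $263,700 is $161,262.75 ≥ base, so the credit is $0. total $0 + $0 = $0
Mei ($693,500): Dependent Care Credit: base = 3 × $2,420 = $7,260. income exceeds $349,800 by $343,700, which is 86 full-or-partial $4,000 increments; reduction = 86 × $55 = $4,730, leaving $2,530. Heating Assistance Credit: 25% of the $429,800 excess over $263,700 is $107,450 ≥ base, so the credit is $0. total $2,530 + $0 = $2,530
Difference: |$0 − $2,530| = $2,530.

$2,530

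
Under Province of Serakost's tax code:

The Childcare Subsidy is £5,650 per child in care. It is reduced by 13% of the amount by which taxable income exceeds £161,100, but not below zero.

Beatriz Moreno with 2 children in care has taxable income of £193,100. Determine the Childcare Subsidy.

£7,140

Childcare Subsidy: base = 2 × £5,650 = £11,300. 13% of the £32,000 excess over £161,100 is £4,160; credit = £11,300 − £4,160 = £7,140.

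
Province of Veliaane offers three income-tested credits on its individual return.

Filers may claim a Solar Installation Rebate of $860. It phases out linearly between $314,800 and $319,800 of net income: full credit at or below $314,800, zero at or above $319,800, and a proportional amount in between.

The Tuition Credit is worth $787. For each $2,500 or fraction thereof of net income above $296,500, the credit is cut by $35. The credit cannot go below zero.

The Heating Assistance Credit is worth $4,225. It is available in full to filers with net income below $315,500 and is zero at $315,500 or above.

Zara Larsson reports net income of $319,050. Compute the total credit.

$566

Solar Installation Rebate: $319,050 is $4,250 into a $5,000 phase-out range, leaving 750/5,000 of the credit: $860 × 750/5,000 = $129.
Tuition Credit: income exceeds $296,500 by $22,550, which is 10 full-or-partial $2,500 increments; reduction = 10 × $35 = $350, leaving $437.
Heating Assistance Credit: $319,050 meets or exceeds the $315,500 cutoff, so the credit is $0.
Total: $129 + $437 + $0 = $566.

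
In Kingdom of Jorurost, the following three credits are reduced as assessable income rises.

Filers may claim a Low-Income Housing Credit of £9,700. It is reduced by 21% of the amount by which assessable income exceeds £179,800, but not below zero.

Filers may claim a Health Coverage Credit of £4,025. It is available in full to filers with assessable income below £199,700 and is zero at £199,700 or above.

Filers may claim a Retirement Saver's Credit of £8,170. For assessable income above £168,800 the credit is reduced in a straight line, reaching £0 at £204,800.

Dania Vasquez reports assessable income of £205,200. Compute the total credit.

Low-Income Housing Credit: 21% of the £25,400 excess over £179,800 is £5,334; credit = £9,700 − £5,334 = £4,366.
Health Coverage Credit: £205,200 meets or exceeds the £199,700 cutoff, so the credit is £0.
Retirement Saver's Credit: £205,200 is at or above £204,800, so the credit is £0.
Total: £4,366 + £0 + £0 = £4,366.

£4,366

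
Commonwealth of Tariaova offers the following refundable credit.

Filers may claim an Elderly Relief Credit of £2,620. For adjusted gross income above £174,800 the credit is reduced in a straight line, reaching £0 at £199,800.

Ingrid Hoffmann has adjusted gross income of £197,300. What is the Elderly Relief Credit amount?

£262

Elderly Relief Credit: £197,300 is £22,500 into a £25,000 phase-out range, leaving 2,500/25,000 of the credit: £2,620 × 2,500/25,000 = £262.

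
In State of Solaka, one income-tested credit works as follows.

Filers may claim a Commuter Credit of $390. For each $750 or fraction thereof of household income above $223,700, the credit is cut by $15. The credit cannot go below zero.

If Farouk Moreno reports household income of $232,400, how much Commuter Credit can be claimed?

$210

Commuter Credit: income exceeds $223,700 by $8,700, which is 12 full-or-partial $750 increments; reduction = 12 × $15 = $180, leaving $210.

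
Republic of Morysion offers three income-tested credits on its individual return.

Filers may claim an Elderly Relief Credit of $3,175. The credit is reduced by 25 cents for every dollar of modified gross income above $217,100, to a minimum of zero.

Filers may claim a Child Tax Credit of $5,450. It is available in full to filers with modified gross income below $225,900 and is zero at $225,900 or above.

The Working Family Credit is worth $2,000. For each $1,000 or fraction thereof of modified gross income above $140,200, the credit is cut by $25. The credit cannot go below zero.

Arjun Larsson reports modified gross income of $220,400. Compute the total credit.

$7,800

Elderly Relief Credit: 25% of the $3,300 excess over $217,100 is $825; credit = $3,175 − $825 = $2,350.
Child Tax Credit: $220,400 is below the $225,900 cutoff, so the full $5,450 applies.
Working Family Credit: income exceeds $140,200 by $80,200 → 81 increments × $25 = $2,025 ≥ base, so the credit is $0.
Total: $2,350 + $5,450 + $0 = $7,800.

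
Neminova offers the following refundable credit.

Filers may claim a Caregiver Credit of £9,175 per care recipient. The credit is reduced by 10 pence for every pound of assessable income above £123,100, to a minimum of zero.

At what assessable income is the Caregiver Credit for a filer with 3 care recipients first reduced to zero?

Full credit = 3 × £9,175 = £27,525.
The credit falls by 10% of each pound above £123,100, so it reaches zero when the excess is £27,525 / 10% = £275,250: income = £123,100 + £275,250 = £398,350.

£398,350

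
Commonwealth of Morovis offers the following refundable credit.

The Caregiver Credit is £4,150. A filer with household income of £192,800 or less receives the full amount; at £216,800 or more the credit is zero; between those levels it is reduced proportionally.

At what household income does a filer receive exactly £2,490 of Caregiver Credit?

£2,490 is 2,490/4,150 of the full £4,150, so 1,660/4,150 of the £24,000 range has been used: income = £192,800 + £24,000 × 1,660/4,150 = £202,400.

£202,400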